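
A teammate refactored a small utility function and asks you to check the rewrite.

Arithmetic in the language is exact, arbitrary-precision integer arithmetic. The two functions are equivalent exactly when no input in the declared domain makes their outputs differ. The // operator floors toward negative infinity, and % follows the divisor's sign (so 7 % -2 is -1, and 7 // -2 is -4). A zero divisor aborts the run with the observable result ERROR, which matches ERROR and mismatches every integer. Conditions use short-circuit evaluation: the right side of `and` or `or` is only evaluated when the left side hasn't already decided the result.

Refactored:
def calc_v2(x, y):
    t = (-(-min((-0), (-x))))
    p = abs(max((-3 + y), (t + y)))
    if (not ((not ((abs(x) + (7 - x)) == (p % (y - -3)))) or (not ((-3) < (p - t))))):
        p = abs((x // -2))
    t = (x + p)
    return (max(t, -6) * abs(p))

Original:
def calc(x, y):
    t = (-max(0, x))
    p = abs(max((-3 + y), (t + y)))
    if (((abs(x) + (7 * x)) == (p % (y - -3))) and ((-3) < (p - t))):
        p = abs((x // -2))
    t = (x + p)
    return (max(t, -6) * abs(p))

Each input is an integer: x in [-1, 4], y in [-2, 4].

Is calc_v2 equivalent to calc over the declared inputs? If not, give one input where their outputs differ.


There is a counterexample at x=0, y=-2: 0 on one side, 4 on the other.
calc: t := 0 | p := 2 | (((abs(x) + (7 * x)) == (p % (y - -3))) and ((-3) < (p - t))): true | p := 0 | t := 0 | result 0
calc_v2: t := 0 | p := 2 | (not ((not ((abs(x) + (7 - x)) == (p % (y - -3)))) or (not ((-3) < (p - t))))): false | t := 2 | result 4
verdict: not equivalent; witness: x=0, y=-2


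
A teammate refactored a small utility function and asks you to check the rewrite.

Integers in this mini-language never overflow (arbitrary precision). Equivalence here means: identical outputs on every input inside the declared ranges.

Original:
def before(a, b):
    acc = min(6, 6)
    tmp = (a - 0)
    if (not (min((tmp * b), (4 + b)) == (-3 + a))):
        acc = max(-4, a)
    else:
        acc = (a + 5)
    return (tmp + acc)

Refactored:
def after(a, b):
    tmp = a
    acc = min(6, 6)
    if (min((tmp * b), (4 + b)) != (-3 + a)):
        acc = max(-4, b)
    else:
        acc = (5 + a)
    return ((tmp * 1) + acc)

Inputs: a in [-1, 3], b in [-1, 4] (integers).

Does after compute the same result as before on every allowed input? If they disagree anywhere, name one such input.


There is a counterexample at a=-1, b=0: -2 on one side, -1 on the other.
before: acc=6, then tmp=-1, then (not (min((tmp * b), (4 + b)) == (-3 + a))) is true, then acc=-1, then returns -2
after: tmp=-1, then acc=6, then (min((tmp * b), (4 + b)) != (-3 + a)) is true, then acc=0, then returns -1
verdict: not equivalent; witness: a=-1, b=0


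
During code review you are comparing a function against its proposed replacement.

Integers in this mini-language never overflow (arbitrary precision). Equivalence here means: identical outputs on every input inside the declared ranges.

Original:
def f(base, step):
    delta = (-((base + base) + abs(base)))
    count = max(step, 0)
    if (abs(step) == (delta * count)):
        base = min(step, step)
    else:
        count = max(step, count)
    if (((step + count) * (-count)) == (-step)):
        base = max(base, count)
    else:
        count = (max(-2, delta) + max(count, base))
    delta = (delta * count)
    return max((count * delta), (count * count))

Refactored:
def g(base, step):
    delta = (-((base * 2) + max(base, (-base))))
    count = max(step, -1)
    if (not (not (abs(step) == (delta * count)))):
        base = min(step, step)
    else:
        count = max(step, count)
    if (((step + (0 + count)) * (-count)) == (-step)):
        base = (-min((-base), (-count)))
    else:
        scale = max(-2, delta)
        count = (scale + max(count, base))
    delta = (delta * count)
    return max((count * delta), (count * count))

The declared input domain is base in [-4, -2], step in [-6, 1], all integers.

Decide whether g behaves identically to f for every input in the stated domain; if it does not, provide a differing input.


Not equivalent: base=-4, step=-6 separates them (64 vs 36).
f: delta=4, then count=0, then (abs(step) == (delta * count)) is false, then count=0, then (((step + count) * (-count)) == (-step)) is false, then count=4, then delta=16, then returns 64
g: delta=4, then count=-1, then (not (not (abs(step) == (delta * count)))) is false, then count=-1, then (((step + (0 + count)) * (-count)) == (-step)) is false, then scale=4, then count=3, then delta=12, then returns 36
verdict: not equivalent; witness: base=-4, step=-6


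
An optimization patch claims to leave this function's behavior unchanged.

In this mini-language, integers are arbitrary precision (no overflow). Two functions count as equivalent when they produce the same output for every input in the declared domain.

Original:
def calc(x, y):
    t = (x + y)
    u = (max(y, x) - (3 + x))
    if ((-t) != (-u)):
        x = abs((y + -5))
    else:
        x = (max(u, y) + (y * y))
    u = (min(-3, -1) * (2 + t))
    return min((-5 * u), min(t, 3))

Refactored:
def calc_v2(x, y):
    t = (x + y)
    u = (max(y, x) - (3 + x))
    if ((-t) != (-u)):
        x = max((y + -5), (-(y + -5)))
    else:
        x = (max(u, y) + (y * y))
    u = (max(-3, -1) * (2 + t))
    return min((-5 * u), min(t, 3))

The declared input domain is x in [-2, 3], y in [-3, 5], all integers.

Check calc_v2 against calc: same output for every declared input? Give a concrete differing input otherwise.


Consider the input x=-2, y=-3.
calc: t becomes -5; next u becomes -3; next ((-t) != (-u)) evaluates to true; next x becomes 8; next u becomes 9; next final value -45
calc_v2: t becomes -5; next u becomes -3; next ((-t) != (-u)) evaluates to true; next x becomes 8; next u becomes 3; next final value -15
-45 against -15: the behavior changed.
verdict: not equivalent; witness: x=-2, y=-3


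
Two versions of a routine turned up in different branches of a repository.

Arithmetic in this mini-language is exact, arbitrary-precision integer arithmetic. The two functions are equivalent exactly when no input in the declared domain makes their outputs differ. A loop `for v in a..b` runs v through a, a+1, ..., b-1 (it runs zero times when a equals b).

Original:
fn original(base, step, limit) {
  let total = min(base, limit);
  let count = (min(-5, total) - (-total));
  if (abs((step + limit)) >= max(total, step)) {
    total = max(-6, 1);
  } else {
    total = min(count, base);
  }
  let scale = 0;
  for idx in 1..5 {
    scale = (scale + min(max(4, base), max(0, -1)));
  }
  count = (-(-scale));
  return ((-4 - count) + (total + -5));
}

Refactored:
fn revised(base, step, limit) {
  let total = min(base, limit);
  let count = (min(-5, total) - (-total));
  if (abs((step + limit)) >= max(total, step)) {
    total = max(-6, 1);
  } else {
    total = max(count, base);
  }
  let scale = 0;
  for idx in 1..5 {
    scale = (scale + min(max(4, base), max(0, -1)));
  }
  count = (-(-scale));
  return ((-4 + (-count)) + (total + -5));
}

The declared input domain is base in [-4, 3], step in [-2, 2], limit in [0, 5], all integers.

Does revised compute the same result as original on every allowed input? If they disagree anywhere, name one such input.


The rewrite breaks on base=1, step=-2, limit=2, where the results are -13 and -8.
original: total = 1; count = -4; (abs((step + limit)) >= max(total, step)) -> false; total = -4; scale = 0; [idx=1]; scale = 0; [idx=2]; scale = 0; [idx=3]; scale = 0; [idx=4]; scale = 0; count = 0; return -13
revised: total = 1; count = -4; (abs((step + limit)) >= max(total, step)) -> false; total = 1; scale = 0; [idx=1]; scale = 0; [idx=2]; scale = 0; [idx=3]; scale = 0; [idx=4]; scale = 0; count = 0; return -8
verdict: not equivalent; witness: base=1, step=-2, limit=2


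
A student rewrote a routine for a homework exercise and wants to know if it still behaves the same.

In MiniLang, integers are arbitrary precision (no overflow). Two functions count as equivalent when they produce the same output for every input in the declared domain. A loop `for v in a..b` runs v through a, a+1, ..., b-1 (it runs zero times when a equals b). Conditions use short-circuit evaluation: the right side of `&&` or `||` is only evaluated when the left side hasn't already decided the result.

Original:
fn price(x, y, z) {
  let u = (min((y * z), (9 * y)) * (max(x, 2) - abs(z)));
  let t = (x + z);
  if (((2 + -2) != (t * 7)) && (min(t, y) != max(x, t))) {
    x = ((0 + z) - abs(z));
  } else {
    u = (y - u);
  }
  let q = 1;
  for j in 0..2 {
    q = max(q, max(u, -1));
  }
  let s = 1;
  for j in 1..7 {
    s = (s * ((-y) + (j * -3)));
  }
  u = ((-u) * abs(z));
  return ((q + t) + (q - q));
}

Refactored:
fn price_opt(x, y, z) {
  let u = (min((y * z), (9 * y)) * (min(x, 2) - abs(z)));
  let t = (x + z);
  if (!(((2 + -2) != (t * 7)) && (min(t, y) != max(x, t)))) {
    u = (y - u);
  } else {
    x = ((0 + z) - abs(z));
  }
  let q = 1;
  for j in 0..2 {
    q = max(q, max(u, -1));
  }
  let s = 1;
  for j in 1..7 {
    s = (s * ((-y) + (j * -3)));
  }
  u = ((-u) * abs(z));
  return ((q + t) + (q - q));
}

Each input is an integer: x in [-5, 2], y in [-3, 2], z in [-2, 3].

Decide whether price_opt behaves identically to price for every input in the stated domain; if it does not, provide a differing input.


These are not equivalent — on x=-5, y=-3, z=-2 the outputs split (-6 vs 182).
price: u = 0; t = -7; (((2 + -2) != (t * 7)) && (min(t, y) != max(x, t))) -> true; x = -4; q = 1; [j=0]; q = 1; [j=1]; q = 1; s = 1; [j=1]; s = 0; [j=2]; s = 0; [j=3]; s = 0; [j=4]; s = 0; [j=5]; s = 0; [j=6]; s = 0; u = 0; return -6
price_opt: u = 189; t = -7; (!(((2 + -2) != (t * 7)) && (min(t, y) != max(x, t)))) -> false; x = -4; q = 1; [j=0]; q = 189; [j=1]; q = 189; s = 1; [j=1]; s = 0; [j=2]; s = 0; [j=3]; s = 0; [j=4]; s = 0; [j=5]; s = 0; [j=6]; s = 0; u = -378; return 182
verdict: not equivalent; witness: x=-5, y=-3, z=-2


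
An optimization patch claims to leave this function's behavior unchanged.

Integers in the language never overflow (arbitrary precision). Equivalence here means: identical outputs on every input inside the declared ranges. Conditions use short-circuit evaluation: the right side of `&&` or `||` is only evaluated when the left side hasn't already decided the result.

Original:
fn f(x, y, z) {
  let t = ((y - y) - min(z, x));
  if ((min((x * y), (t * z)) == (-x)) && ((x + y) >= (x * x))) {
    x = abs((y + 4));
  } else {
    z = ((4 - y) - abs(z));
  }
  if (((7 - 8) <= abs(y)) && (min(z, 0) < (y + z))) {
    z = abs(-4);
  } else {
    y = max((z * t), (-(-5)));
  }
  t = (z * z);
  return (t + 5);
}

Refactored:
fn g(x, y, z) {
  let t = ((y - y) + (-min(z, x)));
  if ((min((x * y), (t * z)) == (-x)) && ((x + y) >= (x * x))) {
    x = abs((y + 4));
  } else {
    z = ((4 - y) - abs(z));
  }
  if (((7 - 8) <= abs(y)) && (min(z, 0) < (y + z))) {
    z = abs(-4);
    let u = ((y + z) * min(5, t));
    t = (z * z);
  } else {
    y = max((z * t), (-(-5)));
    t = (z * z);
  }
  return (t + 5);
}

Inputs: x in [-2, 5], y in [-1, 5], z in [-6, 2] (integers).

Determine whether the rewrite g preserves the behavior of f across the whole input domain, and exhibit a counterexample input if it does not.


Equivalent — the differences include constant usage differs; also arithmetic usage differs; also min/max/abs usage differs; also statement counts differ; also local variable names differ, yet no declared input distinguishes the two.
One worked example (x=4, y=1, z=-4) — f: t = 4; ((min((x * y), (t * z)) == (-x)) && ((x + y) >= (x * x))) -> false; z = -1; (((7 - 8) <= abs(y)) && (min(z, 0) < (y + z))) -> true; z = 4; t = 16; return 21; g: t = 4; ((min((x * y), (t * z)) == (-x)) && ((x + y) >= (x * x))) -> false; z = -1; (((7 - 8) <= abs(y)) && (min(z, 0) < (y + z))) -> true; z = 4; u = 20; t = 16; return 21; agreement on 21.
An exhaustive pass over the 504 declared inputs shows identical outputs.
verdict: equivalent


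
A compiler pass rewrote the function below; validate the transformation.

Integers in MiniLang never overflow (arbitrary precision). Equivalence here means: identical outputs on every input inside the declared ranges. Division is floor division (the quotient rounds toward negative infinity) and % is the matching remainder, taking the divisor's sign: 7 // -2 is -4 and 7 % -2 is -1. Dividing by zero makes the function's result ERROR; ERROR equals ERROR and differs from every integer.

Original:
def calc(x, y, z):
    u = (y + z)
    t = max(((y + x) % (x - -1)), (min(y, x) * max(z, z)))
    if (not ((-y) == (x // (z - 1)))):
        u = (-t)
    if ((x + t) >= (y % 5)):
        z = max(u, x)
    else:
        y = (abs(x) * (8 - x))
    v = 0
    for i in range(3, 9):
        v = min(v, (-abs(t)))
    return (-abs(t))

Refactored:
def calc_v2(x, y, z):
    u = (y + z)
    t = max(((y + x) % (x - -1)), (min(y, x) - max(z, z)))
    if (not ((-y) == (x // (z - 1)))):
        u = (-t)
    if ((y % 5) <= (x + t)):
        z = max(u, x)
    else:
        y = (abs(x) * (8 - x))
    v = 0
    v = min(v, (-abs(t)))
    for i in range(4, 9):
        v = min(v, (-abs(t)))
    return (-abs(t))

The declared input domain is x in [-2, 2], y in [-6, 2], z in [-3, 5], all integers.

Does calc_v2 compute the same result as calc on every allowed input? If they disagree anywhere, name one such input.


These are not equivalent — on x=-2, y=-6, z=-3 the outputs split (-18 vs 0).
calc: u = -9; t = 18; (not ((-y) == (x // (z - 1)))) -> true; u = -18; ((x + t) >= (y % 5)) -> true; z = -2; v = 0; [i=3]; v = -18; [i=4]; v = -18; [i=5]; v = -18; [i=6]; v = -18; [i=7]; v = -18; [i=8]; v = -18; return -18
calc_v2: u = -9; t = 0; (not ((-y) == (x // (z - 1)))) -> true; u = 0; ((y % 5) <= (x + t)) -> false; y = 20; v = 0; v = 0; [i=4]; v = 0; [i=5]; v = 0; [i=6]; v = 0; [i=7]; v = 0; [i=8]; v = 0; return 0
verdict: not equivalent; witness: x=-2, y=-6, z=-3


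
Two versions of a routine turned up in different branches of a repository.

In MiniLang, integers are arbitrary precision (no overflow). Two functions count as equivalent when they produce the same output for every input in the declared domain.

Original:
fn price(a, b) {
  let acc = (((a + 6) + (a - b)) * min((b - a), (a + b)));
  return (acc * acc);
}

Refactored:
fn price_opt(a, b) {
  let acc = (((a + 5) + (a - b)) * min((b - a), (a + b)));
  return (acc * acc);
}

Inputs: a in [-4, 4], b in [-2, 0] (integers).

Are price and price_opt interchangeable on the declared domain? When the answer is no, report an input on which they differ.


The rewrite breaks on a=-4, b=-2, where the results are 0 and 36.
price: acc = 0; return 0
price_opt: acc = 6; return 36
verdict: not equivalent; witness: a=-4, b=-2


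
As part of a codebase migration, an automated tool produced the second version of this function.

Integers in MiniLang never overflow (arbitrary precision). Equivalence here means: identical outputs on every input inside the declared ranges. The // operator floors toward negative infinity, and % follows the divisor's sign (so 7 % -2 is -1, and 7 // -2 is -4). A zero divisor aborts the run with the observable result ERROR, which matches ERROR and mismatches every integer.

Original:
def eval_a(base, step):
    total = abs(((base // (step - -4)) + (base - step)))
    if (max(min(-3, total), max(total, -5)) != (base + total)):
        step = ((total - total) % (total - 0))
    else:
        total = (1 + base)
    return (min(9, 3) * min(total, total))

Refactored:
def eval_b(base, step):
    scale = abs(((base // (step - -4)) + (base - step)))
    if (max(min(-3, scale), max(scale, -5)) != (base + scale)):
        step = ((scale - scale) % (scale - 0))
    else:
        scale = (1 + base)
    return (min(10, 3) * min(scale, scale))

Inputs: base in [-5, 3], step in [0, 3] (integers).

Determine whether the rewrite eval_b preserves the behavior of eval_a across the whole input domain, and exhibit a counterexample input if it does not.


The suspicious edit (`9` became `10`) never changes the result for any input inside the declared domain; all 36 inputs agree.
verdict: equivalent


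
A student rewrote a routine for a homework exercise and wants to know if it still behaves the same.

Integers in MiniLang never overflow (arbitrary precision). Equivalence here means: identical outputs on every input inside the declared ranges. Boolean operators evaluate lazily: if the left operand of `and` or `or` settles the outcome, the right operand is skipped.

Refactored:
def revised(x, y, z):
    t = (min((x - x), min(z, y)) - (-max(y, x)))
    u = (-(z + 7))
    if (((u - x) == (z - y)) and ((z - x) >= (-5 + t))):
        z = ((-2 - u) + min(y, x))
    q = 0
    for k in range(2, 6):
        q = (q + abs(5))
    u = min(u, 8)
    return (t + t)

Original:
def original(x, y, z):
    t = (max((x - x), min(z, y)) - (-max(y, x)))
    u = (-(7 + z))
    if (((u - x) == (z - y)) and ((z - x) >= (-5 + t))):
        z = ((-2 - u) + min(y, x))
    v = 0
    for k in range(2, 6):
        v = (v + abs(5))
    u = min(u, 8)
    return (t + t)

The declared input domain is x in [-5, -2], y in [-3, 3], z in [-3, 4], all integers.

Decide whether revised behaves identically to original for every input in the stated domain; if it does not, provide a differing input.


Input x=-5, y=-3, z=-3: -6 from original versus -12 from revised.
verdict: not equivalent; witness: x=-5, y=-3, z=-3


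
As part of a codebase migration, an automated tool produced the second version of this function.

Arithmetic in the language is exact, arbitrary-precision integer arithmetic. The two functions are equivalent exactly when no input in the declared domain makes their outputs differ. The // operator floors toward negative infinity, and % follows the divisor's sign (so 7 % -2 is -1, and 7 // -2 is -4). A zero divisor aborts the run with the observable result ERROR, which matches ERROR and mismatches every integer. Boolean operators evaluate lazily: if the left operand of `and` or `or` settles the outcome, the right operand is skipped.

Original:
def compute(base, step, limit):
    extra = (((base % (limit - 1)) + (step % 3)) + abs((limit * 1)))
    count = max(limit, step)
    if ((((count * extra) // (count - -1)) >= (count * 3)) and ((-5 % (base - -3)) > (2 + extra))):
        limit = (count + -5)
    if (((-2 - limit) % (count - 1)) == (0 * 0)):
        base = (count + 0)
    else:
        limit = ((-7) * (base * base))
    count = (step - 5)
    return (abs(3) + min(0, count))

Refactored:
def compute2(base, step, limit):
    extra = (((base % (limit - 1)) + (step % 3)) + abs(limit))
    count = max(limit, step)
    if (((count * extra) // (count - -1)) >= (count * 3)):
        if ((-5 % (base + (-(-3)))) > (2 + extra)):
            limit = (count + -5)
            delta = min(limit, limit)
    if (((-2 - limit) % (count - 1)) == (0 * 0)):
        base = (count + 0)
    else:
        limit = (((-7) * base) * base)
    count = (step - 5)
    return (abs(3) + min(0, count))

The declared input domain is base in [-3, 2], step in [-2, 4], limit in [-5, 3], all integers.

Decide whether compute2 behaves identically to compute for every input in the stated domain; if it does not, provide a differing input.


Reading the diff, among the changes: min/max/abs usage differs, and statement counts differ, and local variable names differ, and constant usage differs, and boolean connective usage differs, and arithmetic usage differs, and branching structure differs.
Tracing base=-3, step=0, limit=1: compute: hits division by zero so the output is ERROR | compute2: hits division by zero so the output is ERROR — matching result ERROR.
Sweeping the whole domain (378 inputs) finds no disagreement.
verdict: equivalent


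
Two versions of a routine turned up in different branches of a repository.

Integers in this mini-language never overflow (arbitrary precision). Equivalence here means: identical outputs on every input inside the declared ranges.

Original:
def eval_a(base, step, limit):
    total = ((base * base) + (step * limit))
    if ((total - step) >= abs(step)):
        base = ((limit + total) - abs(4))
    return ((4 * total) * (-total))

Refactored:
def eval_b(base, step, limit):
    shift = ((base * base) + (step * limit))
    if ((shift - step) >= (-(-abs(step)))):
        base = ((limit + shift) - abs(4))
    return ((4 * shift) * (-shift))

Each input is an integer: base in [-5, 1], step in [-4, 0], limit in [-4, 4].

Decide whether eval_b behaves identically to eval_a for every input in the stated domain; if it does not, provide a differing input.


Behavior is preserved: although local variable names differ, the outputs never diverge.
Tracing base=-2, step=-4, limit=3: eval_a: total becomes -8; next ((total - step) >= abs(step)) evaluates to false; next final value -256 | eval_b: shift becomes -8; next ((shift - step) >= (-(-abs(step)))) evaluates to false; next final value -256 — matching result -256.
Every one of the 315 inputs gives matching results.
verdict: equivalent


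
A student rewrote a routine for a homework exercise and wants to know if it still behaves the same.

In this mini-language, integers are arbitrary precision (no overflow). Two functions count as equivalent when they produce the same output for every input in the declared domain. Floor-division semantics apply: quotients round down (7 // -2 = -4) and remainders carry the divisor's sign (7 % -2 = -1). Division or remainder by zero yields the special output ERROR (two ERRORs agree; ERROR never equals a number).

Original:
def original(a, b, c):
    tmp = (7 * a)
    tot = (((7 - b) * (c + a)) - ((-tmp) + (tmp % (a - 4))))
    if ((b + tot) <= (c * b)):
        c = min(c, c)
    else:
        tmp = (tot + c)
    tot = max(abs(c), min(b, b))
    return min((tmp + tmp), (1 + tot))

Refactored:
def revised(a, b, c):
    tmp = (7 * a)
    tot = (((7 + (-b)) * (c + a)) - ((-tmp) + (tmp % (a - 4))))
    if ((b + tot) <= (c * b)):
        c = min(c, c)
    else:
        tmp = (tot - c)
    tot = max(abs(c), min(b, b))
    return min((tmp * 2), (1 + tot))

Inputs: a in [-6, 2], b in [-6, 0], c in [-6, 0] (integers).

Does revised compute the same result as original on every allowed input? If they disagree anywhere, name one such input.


The rewrite breaks on a=1, b=0, c=-2, where the results are 0 and 3.
original: tmp := 7 | tot := 2 | ((b + tot) <= (c * b)): false | tmp := 0 | tot := 2 | result 0
revised: tmp := 7 | tot := 2 | ((b + tot) <= (c * b)): false | tmp := 4 | tot := 2 | result 3
verdict: not equivalent; witness: a=1, b=0, c=-2


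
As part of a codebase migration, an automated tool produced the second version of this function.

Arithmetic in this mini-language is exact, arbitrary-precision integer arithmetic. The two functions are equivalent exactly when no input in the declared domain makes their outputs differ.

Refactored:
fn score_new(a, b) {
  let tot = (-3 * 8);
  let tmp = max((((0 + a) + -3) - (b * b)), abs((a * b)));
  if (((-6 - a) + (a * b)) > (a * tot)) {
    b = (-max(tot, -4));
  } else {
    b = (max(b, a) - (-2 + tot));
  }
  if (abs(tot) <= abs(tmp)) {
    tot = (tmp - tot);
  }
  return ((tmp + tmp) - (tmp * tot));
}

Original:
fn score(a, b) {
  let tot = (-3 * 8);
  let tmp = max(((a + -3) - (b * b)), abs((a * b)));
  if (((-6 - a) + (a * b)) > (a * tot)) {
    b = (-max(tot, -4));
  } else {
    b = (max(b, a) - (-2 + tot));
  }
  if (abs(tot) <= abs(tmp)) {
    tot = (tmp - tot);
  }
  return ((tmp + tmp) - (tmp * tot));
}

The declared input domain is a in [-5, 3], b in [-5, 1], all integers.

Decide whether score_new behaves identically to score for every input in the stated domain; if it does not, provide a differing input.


This is a faithful refactor — arithmetic usage differs, constant usage differs, but the computed results match everywhere.
One worked example (a=-4, b=-5) — score: tot := -24 | tmp := 20 | (((-6 - a) + (a * b)) > (a * tot)): false | b := 22 | (abs(tot) <= abs(tmp)): false | result 520; score_new: tot := -24 | tmp := 20 | (((-6 - a) + (a * b)) > (a * tot)): false | b := 22 | (abs(tot) <= abs(tmp)): false | result 520; agreement on 520.
Across all 63 domain points the two functions coincide.
verdict: equivalent


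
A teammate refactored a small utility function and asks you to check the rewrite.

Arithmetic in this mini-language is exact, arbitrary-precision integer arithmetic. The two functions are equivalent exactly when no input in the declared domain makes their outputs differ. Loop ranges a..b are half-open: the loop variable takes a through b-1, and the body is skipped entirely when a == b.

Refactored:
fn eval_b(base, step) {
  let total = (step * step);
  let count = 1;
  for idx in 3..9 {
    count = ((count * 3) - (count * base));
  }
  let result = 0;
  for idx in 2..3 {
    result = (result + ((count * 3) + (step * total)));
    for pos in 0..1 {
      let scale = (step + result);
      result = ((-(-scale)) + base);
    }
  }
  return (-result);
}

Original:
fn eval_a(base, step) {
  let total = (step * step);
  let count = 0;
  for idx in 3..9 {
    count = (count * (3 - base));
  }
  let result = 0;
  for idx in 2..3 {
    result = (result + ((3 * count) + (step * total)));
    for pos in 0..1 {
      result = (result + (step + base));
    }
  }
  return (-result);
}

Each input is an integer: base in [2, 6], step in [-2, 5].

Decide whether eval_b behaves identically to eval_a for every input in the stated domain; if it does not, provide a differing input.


Run the pair on base=2, step=-2.
eval_a: total=4, then count=0, then (idx=3), then count=0, then (idx=4), then count=0, then (idx=5), then count=0, then (idx=6), then count=0, then (idx=7), then count=0, then (idx=8), then count=0, then result=0, then (idx=2), then result=-8, then (pos=0), then result=-8, then returns 8
eval_b: total=4, then count=1, then (idx=3), then count=1, then (idx=4), then count=1, then (idx=5), then count=1, then (idx=6), then count=1, then (idx=7), then count=1, then (idx=8), then count=1, then result=0, then (idx=2), then result=-5, then (pos=0), then scale=-7, then result=-5, then returns 5
8 != 5, so the rewrite changes behavior.
verdict: not equivalent; witness: base=2, step=-2


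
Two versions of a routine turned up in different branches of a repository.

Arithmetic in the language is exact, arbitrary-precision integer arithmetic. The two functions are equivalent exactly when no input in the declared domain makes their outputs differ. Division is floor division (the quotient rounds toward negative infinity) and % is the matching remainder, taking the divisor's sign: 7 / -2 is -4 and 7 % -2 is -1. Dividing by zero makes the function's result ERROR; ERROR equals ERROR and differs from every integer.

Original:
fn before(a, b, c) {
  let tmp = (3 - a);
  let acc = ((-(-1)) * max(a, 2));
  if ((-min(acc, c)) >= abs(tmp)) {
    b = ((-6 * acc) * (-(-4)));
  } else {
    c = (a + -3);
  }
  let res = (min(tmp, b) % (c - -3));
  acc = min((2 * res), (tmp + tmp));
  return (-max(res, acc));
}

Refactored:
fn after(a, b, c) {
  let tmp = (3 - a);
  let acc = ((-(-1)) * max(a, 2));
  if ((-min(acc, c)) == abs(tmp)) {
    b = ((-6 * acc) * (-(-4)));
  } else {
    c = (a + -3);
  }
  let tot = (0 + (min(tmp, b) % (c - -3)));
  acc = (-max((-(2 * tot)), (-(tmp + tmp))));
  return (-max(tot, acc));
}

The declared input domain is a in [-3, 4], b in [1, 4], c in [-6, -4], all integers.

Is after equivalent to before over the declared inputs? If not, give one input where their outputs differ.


a=-2, b=1, c=-6 yields 0 from before but 1 from after.
verdict: not equivalent; witness: a=-2, b=1, c=-6


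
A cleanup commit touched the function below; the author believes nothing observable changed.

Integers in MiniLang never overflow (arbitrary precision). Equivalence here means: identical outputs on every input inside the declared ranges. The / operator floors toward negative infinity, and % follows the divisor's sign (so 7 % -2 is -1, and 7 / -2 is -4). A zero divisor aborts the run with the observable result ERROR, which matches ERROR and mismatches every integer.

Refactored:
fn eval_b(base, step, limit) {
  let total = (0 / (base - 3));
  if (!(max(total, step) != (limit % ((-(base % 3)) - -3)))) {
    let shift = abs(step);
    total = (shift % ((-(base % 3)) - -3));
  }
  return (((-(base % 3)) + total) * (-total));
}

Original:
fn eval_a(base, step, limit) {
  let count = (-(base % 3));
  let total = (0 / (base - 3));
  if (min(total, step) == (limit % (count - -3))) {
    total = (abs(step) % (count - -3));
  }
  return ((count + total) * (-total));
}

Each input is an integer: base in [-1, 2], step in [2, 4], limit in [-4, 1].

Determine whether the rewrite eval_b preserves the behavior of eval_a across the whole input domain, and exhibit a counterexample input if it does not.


Evaluate both at base=0, step=2, limit=-4.
eval_a: count = 0; total = 0; (min(total, step) == (limit % (count - -3))) -> false; return 0
eval_b: total = 0; (!(max(total, step) != (limit % ((-(base % 3)) - -3)))) -> true; shift = 2; total = 2; return -4
0 != -4, so the rewrite changes behavior.
verdict: not equivalent; witness: base=0, step=2, limit=-4


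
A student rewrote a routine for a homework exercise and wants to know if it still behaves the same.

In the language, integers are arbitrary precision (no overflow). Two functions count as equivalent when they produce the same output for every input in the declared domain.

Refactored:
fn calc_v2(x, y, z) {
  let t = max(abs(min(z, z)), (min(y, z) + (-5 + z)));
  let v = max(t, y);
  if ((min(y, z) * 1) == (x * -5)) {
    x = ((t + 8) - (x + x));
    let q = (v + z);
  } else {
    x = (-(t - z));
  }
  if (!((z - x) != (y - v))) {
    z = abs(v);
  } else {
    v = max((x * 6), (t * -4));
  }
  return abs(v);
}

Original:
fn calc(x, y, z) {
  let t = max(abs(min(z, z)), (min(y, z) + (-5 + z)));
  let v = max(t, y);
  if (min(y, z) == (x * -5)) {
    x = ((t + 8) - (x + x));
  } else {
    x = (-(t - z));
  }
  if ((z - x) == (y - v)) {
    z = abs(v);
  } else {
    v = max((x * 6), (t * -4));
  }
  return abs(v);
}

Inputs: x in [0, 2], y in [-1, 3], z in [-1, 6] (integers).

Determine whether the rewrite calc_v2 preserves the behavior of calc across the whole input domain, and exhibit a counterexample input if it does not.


This is a faithful refactor — comparison usage differs; and local variable names differ; and boolean connective usage differs; and statement counts differ; and arithmetic usage differs; and constant usage differs, but the computed results match everywhere.
One worked example (x=1, y=0, z=4) — calc: t=4, then v=4, then (min(y, z) == (x * -5)) is false, then x=0, then ((z - x) == (y - v)) is false, then v=0, then returns 0; calc_v2: t=4, then v=4, then ((min(y, z) * 1) == (x * -5)) is false, then x=0, then (!((z - x) != (y - v))) is false, then v=0, then returns 0; agreement on 0.
Sweeping the whole domain (120 inputs) finds no disagreement.
verdict: equivalent


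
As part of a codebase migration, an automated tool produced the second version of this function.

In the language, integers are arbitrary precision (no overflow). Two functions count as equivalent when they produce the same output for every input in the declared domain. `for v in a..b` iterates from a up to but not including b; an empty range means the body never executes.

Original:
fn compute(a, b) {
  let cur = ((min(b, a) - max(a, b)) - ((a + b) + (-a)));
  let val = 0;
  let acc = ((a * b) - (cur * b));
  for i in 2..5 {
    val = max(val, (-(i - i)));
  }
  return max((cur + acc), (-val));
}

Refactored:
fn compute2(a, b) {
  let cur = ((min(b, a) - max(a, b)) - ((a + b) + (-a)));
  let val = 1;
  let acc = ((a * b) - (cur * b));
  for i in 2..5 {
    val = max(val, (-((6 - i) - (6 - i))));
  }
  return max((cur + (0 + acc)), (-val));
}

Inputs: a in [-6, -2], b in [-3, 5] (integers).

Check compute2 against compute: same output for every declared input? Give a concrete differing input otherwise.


These are not equivalent — on a=-6, b=-1 the outputs split (0 vs -1).
compute: cur=-4, then val=0, then acc=2, then (i=2), then val=0, then (i=3), then val=0, then (i=4), then val=0, then returns 0
compute2: cur=-4, then val=1, then acc=2, then (i=2), then val=1, then (i=3), then val=1, then (i=4), then val=1, then returns -1
verdict: not equivalent; witness: a=-6, b=-1


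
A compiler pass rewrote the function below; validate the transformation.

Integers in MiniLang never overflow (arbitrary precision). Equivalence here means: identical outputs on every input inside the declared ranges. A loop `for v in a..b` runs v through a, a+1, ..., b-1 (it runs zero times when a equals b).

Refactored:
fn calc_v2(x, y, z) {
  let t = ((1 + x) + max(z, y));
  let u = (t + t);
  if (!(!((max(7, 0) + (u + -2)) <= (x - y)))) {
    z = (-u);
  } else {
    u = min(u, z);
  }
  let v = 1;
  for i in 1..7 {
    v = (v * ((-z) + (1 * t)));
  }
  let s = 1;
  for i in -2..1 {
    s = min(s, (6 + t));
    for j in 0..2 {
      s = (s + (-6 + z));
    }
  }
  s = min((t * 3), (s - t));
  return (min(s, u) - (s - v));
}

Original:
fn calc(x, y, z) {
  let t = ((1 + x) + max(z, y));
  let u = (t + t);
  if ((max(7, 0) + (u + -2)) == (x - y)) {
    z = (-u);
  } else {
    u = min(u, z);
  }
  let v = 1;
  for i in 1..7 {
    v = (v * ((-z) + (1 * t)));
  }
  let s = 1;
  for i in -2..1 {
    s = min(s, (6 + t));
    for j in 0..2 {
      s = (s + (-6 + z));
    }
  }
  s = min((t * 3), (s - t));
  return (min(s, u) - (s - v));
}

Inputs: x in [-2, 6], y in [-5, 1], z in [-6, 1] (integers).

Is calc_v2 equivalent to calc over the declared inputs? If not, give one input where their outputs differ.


Consider the input x=-2, y=-5, z=-6.
calc: t = -6; u = -12; ((max(7, 0) + (u + -2)) == (x - y)) -> false; u = -12; v = 1; [i=1]; v = 0; [i=2]; v = 0; [i=3]; v = 0; [i=4]; v = 0; [i=5]; v = 0; [i=6]; v = 0; s = 1; [i=-2]; s = 0; [j=0]; s = -12; [j=1]; s = -24; [i=-1]; s = -24; [j=0]; s = -36; [j=1]; s = -48; [i=0]; s = -48; [j=0]; s = -60; [j=1]; s = -72; s = -66; return 0
calc_v2: t = -6; u = -12; (!(!((max(7, 0) + (u + -2)) <= (x - y)))) -> true; z = 12; v = 1; [i=1]; v = -18; [i=2]; v = 324; [i=3]; v = -5832; [i=4]; v = 104976; [i=5]; v = -1889568; [i=6]; v = 34012224; s = 1; [i=-2]; s = 0; [j=0]; s = 6; [j=1]; s = 12; [i=-1]; s = 0; [j=0]; s = 6; [j=1]; s = 12; [i=0]; s = 0; [j=0]; s = 6; [j=1]; s = 12; s = -18; return 34012224
0 vs 34012224 — the two versions disagree here.
verdict: not equivalent; witness: x=-2, y=-5, z=-6


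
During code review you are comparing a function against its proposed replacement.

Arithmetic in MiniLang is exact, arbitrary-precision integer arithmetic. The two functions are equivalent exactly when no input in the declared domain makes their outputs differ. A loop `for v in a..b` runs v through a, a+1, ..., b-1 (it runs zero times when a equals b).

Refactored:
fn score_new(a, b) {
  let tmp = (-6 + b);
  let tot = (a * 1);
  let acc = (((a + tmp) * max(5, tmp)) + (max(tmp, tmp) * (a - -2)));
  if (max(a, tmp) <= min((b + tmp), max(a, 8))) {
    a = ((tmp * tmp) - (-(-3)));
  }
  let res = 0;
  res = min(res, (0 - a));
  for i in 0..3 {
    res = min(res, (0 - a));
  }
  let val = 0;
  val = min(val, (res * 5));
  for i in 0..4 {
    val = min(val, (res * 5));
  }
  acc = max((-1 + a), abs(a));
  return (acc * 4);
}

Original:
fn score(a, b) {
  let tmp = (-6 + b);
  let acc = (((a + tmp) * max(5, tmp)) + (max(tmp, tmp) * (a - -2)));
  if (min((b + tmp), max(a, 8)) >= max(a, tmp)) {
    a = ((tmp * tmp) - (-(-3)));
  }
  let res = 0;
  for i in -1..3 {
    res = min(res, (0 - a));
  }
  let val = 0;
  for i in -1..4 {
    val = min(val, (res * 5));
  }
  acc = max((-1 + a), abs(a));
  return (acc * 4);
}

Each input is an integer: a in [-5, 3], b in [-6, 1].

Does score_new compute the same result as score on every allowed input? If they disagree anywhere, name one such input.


This is a faithful refactor — local variable names differ; also comparison usage differs; also arithmetic usage differs; also constant usage differs; also statement counts differ; also min/max/abs usage differs; also loop structure differs, but the computed results match everywhere.
Spot check at a=-4, b=-3 — score: tmp = -9; acc = -47; (min((b + tmp), max(a, 8)) >= max(a, tmp)) -> false; res = 0; [i=-1]; res = 0; [i=0]; res = 0; [i=1]; res = 0; [i=2]; res = 0; val = 0; [i=-1]; val = 0; [i=0]; val = 0; [i=1]; val = 0; [i=2]; val = 0; [i=3]; val = 0; acc = 4; return 16. score_new: tmp = -9; tot = -4; acc = -47; (max(a, tmp) <= min((b + tmp), max(a, 8))) -> false; res = 0; res = 0; [i=0]; res = 0; [i=1]; res = 0; [i=2]; res = 0; val = 0; val = 0; [i=0]; val = 0; [i=1]; val = 0; [i=2]; val = 0; [i=3]; val = 0; acc = 4; return 16. Both give 16.
An exhaustive pass over the 72 declared inputs shows identical outputs.
verdict: equivalent


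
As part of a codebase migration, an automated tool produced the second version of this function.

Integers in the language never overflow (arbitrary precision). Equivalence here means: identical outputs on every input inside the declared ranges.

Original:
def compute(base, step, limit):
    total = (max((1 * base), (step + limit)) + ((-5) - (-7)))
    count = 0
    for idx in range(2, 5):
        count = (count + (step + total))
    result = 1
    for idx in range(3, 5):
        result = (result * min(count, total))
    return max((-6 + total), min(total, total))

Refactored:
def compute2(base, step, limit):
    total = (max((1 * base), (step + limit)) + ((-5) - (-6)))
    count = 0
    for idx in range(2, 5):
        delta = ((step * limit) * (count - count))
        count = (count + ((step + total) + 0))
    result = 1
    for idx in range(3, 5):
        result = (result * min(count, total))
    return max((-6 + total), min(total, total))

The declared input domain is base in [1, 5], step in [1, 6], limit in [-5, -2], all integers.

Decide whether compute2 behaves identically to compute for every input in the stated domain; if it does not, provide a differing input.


Not equivalent: base=1, step=1, limit=-5 separates them (3 vs 2).
compute: total := 3 | count := 0 | iter idx=2: | count := 4 | iter idx=3: | count := 8 | iter idx=4: | count := 12 | result := 1 | iter idx=3: | result := 3 | iter idx=4: | result := 9 | result 3
compute2: total := 2 | count := 0 | iter idx=2: | delta := 0 | count := 3 | iter idx=3: | delta := 0 | count := 6 | iter idx=4: | delta := 0 | count := 9 | result := 1 | iter idx=3: | result := 2 | iter idx=4: | result := 4 | result 2
verdict: not equivalent; witness: base=1, step=1, limit=-5


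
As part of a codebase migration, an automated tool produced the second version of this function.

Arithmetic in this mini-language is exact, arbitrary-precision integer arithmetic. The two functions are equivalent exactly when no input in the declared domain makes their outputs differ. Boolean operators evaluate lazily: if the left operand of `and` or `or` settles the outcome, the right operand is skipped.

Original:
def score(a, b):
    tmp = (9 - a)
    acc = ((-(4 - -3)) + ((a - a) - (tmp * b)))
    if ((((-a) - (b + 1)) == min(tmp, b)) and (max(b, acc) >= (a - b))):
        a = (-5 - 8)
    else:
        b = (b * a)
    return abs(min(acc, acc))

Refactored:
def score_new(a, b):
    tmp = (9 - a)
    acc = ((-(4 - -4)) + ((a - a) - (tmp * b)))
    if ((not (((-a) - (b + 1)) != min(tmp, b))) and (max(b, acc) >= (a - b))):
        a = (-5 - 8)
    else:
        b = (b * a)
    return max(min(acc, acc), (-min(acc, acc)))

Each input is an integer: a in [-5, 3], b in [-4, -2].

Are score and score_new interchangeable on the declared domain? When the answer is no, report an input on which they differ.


Run the pair on a=-5, b=-4.
score: tmp := 14 | acc := 49 | ((((-a) - (b + 1)) == min(tmp, b)) and (max(b, acc) >= (a - b))): false | b := 20 | result 49
score_new: tmp := 14 | acc := 48 | ((not (((-a) - (b + 1)) != min(tmp, b))) and (max(b, acc) >= (a - b))): false | b := 20 | result 48
49 against 48: the behavior changed.
verdict: not equivalent; witness: a=-5, b=-4


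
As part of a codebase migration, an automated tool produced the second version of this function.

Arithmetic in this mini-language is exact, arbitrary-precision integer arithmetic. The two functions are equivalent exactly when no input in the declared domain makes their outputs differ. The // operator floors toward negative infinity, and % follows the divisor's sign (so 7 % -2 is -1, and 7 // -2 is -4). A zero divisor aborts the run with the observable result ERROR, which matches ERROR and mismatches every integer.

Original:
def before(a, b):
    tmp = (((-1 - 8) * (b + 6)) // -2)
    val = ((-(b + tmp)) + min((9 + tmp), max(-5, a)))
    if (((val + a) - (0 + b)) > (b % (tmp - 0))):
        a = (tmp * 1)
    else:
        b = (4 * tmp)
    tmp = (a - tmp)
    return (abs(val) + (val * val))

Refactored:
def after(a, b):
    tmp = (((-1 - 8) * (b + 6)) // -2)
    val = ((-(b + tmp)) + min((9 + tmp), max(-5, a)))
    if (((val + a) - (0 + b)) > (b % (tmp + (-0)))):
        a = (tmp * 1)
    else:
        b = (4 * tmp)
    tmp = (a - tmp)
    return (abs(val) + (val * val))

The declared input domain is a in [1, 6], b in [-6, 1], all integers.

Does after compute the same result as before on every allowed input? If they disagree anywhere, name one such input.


Behavior is preserved: although arithmetic usage differs, the outputs never diverge.
As a probe, take a=2, b=-2: before runs tmp := 18 | val := -14 | (((val + a) - (0 + b)) > (b % (tmp - 0))): false | b := 72 | tmp := -16 | result 210; after runs tmp := 18 | val := -14 | (((val + a) - (0 + b)) > (b % (tmp + (-0)))): false | b := 72 | tmp := -16 | result 210; both end at 210.
Across all 48 domain points the two functions coincide.
verdict: equivalent
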